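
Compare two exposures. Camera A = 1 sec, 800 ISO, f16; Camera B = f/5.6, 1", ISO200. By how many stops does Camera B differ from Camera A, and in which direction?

Aperture: f/16 → f/11 → f/8 → f/5.6 — 3 stops larger aperture (brighter).
Shutter speed: unchanged.
ISO: 800 → 400 → 200 — 2 stops lower (darker).
Net: +3 −2 = +1 stop.

1 stop brighter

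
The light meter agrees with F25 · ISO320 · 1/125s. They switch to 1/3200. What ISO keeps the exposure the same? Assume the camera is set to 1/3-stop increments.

ISO 8000

Shutter speed: 1/125 → 1/160 → 1/200 → 1/250 → 1/320 → 1/400 → 1/500 → 1/640 → 1/800 → 1/1000 → 1/1250 → 1/1600 → 1/2000 → 1/2500 → 1/3200 — 4 2/3 stops faster (darker).
Need 4 2/3 stops brighter from the ISO: 320 → 400 → 500 → 640 → 800 → 1000 → 1250 → 1600 → 2000 → 2500 → 3200 → 4000 → 5000 → 6400 → 8000.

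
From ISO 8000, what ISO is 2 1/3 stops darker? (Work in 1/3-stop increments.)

ISO: 8000 → 6400 → 5000 → 4000 → 3200 → 2500 → 2000 → 1600 — 2 1/3 stops lower (darker).

ISO 1600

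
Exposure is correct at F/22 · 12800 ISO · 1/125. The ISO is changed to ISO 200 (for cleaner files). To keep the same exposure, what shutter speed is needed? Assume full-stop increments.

ISO: 12800 → 6400 → 3200 → 1600 → 800 → 400 → 200 — 6 stops lower (darker).
Need 6 stops brighter from the shutter speed: 1/125 → 1/60 → 1/30 → 1/15 → 1/8 → 1/4 → 1/2.

1/2s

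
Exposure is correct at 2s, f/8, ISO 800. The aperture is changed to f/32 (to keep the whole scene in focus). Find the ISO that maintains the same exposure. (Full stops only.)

Aperture: f/8 → f/11 → f/16 → f/22 → f/32 — 4 stops stopped down (darker).
Need 4 stops brighter from the ISO: 800 → 1600 → 3200 → 6400 → 12800.

ISO 12800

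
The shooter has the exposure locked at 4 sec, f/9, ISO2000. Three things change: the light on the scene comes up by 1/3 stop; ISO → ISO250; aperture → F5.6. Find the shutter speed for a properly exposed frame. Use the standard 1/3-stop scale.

10 s

Scene light: 1/3 stop brighter.
ISO: 2000 → 1600 → 1250 → 1000 → 800 → 640 → 500 → 400 → 320 → 250 — 3 stops lower (darker).
Aperture: f/9 → f/8 → f/7.1 → f/6.3 → f/5.6 — 1 1/3 stops larger aperture (brighter).
Net so far: 1 1/3 stops darker. Shutter speed: 4 → 5 → 6 → 8 → 10.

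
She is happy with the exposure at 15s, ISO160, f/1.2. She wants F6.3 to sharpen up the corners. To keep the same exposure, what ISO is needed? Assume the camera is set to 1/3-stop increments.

ISO 4000

Aperture: f/1.2 → f/1.4 → f/1.6 → f/1.8 → f/2 → f/2.2 → f/2.5 → f/2.8 → f/3.2 → f/3.5 → f/4 → f/4.5 → f/5 → f/5.6 → f/6.3 — 4 2/3 stops narrower (darker).
Need 4 2/3 stops brighter from the ISO: 160 → 200 → 250 → 320 → 400 → 500 → 640 → 800 → 1000 → 1250 → 1600 → 2000 → 2500 → 3200 → 4000.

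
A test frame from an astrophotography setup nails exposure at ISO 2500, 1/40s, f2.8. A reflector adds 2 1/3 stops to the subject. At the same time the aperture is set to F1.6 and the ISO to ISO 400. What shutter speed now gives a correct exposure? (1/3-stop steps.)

1/100s

Scene light: 2 1/3 stops brighter.
Aperture: f/2.8 → f/2.5 → f/2.2 → f/2 → f/1.8 → f/1.6 — 1 2/3 stops larger aperture (brighter).
ISO: 2500 → 2000 → 1600 → 1250 → 1000 → 800 → 640 → 500 → 400 — 2 2/3 stops dropped (darker).
Net so far: 1 1/3 stops brighter. Shutter speed: 1/40 → 1/50 → 1/60 → 1/80 → 1/100.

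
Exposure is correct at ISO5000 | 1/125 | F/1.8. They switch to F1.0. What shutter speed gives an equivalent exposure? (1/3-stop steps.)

1/400s

Aperture: f/1.8 → f/1.6 → f/1.4 → f/1.2 → f/1.1 → f/1.0 — 1 2/3 stops larger aperture (brighter).
Need 1 2/3 stops darker from the shutter speed: 1/125 → 1/160 → 1/200 → 1/250 → 1/320 → 1/400.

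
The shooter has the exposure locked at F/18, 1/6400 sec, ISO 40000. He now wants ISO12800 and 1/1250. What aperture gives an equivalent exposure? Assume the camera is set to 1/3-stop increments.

ISO: 40000 → 32000 → 25600 → 20000 → 16000 → 12800 — 1 2/3 stops dropped (darker).
Shutter speed: 1/6400 → 1/5000 → 1/4000 → 1/3200 → 1/2500 → 1/2000 → 1/1600 → 1/1250 — 2 1/3 stops longer (brighter).
Net change so far: 2/3 stop brighter. Offset with the aperture: f/18 → f/20 → f/22.

f/22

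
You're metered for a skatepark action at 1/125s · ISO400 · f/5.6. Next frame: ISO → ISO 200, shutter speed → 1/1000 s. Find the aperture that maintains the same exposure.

ISO: 400 → 200 — 1 stop dropped (darker).
Shutter speed: 1/125 → 1/250 → 1/500 → 1/1000 — 3 stops shorter (darker).
Net change so far: 4 stops darker. Offset with the aperture: f/5.6 → f/4 → f/2.8 → f/2 → f/1.4.

f/1.4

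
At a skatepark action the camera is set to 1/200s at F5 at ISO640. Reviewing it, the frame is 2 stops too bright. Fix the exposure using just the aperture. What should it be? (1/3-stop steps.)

Overexposed by 2 stops → need 2 stops darker.
Aperture: f/5 → f/5.6 → f/6.3 → f/7.1 → f/8 → f/9 → f/10.

f/10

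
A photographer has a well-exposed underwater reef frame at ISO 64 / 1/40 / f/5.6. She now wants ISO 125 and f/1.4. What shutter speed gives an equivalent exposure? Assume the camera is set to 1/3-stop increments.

ISO: 64 → 80 → 100 → 125 — 1 stop higher (brighter).
Aperture: f/5.6 → f/5 → f/4.5 → f/4 → f/3.5 → f/3.2 → f/2.8 → f/2.5 → f/2.2 → f/2 → f/1.8 → f/1.6 → f/1.4 — 4 stops opened up (brighter).
Net change so far: 5 stops brighter. Offset with the shutter speed: 1/40 → 1/50 → 1/60 → 1/80 → 1/100 → 1/125 → 1/160 → 1/200 → 1/250 → 1/320 → 1/400 → 1/500 → 1/640 → 1/800 → 1/1000 → 1/1250.

1/1250s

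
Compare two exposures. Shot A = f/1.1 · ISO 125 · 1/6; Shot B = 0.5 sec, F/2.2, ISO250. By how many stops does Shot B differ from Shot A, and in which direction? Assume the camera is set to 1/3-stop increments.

Aperture: f/1.1 → f/1.2 → f/1.4 → f/1.6 → f/1.8 → f/2 → f/2.2 — 2 stops narrower (darker).
Shutter speed: 1/6 → 1/5 → 1/4 → 0.3 → 0.4 → 0.5 — 1 2/3 stops slower (brighter).
ISO: 125 → 160 → 200 → 250 — 1 stop raised (brighter).
Net: −2 +1 2/3 +1 = +2/3 stops.

2/3 stop brighter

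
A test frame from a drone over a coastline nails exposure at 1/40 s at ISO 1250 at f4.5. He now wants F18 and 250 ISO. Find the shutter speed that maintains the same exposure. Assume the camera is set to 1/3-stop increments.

Aperture: f/4.5 → f/5 → f/5.6 → f/6.3 → f/7.1 → f/8 → f/9 → f/10 → f/11 → f/13 → f/14 → f/16 → f/18 — 4 stops stopped down (darker).
ISO: 1250 → 1000 → 800 → 640 → 500 → 400 → 320 → 250 — 2 1/3 stops dropped (darker).
Net change so far: 6 1/3 stops darker. Offset with the shutter speed: 1/40 → 1/30 → 1/25 → 1/20 → 1/15 → 1/13 → 1/10 → 1/8 → 1/6 → 1/5 → 1/4 → 0.3 → 0.4 → 0.5 → 0.6 → 0.8 → 1 → 1.3 → 1.6 → 2.

2 s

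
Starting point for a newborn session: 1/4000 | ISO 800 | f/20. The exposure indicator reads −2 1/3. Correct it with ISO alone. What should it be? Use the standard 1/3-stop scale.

Underexposed by 2 1/3 stops → need 2 1/3 stops brighter.
ISO: 800 → 1000 → 1250 → 1600 → 2000 → 2500 → 3200 → 4000.

ISO 4000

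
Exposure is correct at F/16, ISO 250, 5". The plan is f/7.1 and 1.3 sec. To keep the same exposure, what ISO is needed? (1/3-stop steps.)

Aperture: f/16 → f/14 → f/13 → f/11 → f/10 → f/9 → f/8 → f/7.1 — 2 1/3 stops opened up (brighter).
Shutter speed: 5 → 4 → 3.2 → 2.5 → 2 → 1.6 → 1.3 — 2 stops shorter (darker).
Net change so far: 1/3 stop brighter. Offset with the ISO: 250 → 200.

ISO 200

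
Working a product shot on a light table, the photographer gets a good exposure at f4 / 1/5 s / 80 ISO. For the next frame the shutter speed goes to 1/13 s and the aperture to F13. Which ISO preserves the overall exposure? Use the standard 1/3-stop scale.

ISO 2000

Shutter speed: 1/5 → 1/6 → 1/8 → 1/10 → 1/13 — 1 1/3 stops shorter (darker).
Aperture: f/4 → f/4.5 → f/5 → f/5.6 → f/6.3 → f/7.1 → f/8 → f/9 → f/10 → f/11 → f/13 — 3 1/3 stops narrower (darker).
Net change so far: 4 2/3 stops darker. Offset with the ISO: 80 → 100 → 125 → 160 → 200 → 250 → 320 → 400 → 500 → 640 → 800 → 1000 → 1250 → 1600 → 2000.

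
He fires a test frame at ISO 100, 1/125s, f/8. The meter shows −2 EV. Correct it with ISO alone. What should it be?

ISO 400

Underexposed by 2 stops → need 2 stops brighter.
ISO: 100 → 200 → 400.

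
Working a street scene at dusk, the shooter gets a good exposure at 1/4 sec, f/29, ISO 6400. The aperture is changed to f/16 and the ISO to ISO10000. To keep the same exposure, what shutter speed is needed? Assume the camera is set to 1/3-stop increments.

Aperture: f/29 → f/25 → f/22 → f/20 → f/18 → f/16 — 1 2/3 stops larger aperture (brighter).
ISO: 6400 → 8000 → 10000 — 2/3 stop higher (brighter).
Net change so far: 2 1/3 stops brighter. Offset with the shutter speed: 1/4 → 1/5 → 1/6 → 1/8 → 1/10 → 1/13 → 1/15 → 1/20.

1/20s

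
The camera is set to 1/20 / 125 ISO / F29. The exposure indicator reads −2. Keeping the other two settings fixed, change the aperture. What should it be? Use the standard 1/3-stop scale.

f/14

Underexposed by 2 stops → need 2 stops brighter.
Aperture: f/29 → f/25 → f/22 → f/20 → f/18 → f/16 → f/14.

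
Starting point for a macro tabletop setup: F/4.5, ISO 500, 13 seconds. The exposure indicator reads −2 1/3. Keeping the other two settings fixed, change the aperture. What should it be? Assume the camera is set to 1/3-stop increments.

f/2

Underexposed by 2 1/3 stops → need 2 1/3 stops brighter.
Aperture: f/4.5 → f/4 → f/3.5 → f/3.2 → f/2.8 → f/2.5 → f/2.2 → f/2.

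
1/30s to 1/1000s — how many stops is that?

1/30 → 1/60 → 1/125 → 1/250 → 1/500 → 1/1000 — count the steps: 5 stops.

5 stops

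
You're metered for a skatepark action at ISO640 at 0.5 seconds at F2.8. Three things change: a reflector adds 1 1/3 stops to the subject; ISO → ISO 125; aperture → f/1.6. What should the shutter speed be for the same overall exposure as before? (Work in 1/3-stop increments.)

Scene light: 1 1/3 stops brighter.
ISO: 640 → 500 → 400 → 320 → 250 → 200 → 160 → 125 — 2 1/3 stops dropped (darker).
Aperture: f/2.8 → f/2.5 → f/2.2 → f/2 → f/1.8 → f/1.6 — 1 2/3 stops wider (brighter).
Net so far: 2/3 stop brighter. Shutter speed: 0.5 → 0.4 → 0.3.

0.3 s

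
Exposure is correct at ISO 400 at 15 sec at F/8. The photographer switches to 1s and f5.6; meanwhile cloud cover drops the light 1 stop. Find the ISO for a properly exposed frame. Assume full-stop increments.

Scene light: 1 stop darker.
Shutter speed: 15 → 8 → 4 → 2 → 1 — 4 stops faster (darker).
Aperture: f/8 → f/5.6 — 1 stop wider (brighter).
Net so far: 4 stops darker. ISO: 400 → 800 → 1600 → 3200 → 6400.

ISO 6400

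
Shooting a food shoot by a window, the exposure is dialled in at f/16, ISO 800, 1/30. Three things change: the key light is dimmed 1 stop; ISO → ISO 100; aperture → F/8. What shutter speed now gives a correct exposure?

Scene light: 1 stop darker.
ISO: 800 → 400 → 200 → 100 — 3 stops dropped (darker).
Aperture: f/16 → f/11 → f/8 — 2 stops larger aperture (brighter).
Net so far: 2 stops darker. Shutter speed: 1/30 → 1/15 → 1/8.

1/8s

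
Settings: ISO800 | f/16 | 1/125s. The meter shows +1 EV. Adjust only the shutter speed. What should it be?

1/250s

Overexposed by 1 stop → need 1 stop darker.
Shutter speed: 1/125 → 1/250.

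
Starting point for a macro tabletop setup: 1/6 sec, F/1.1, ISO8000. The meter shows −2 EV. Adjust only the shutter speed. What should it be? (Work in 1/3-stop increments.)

Underexposed by 2 stops → need 2 stops brighter.
Shutter speed: 1/6 → 1/5 → 1/4 → 0.3 → 0.4 → 0.5 → 0.6.

0.6 s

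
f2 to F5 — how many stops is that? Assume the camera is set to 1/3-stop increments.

f/2 → f/2.2 → f/2.5 → f/2.8 → f/3.2 → f/3.5 → f/4 → f/4.5 → f/5 — count the steps: 8 third-stops = 2 2/3 stops.

2 2/3 stops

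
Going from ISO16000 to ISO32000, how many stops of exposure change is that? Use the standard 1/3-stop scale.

1 stop

16000 → 20000 → 25600 → 32000 — count the steps: 3 third-stops = 1 stop.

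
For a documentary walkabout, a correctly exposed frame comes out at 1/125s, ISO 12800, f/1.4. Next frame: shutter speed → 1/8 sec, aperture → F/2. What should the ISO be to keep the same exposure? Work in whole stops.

Shutter speed: 1/125 → 1/60 → 1/30 → 1/15 → 1/8 — 4 stops slower (brighter).
Aperture: f/1.4 → f/2 — 1 stop stopped down (darker).
Net change so far: 3 stops brighter. Offset with the ISO: 12800 → 6400 → 3200 → 1600.

ISO 1600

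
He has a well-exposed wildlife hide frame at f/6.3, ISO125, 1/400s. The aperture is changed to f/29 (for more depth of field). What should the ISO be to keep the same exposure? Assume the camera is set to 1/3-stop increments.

ISO 2500

Aperture: f/6.3 → f/7.1 → f/8 → f/9 → f/10 → f/11 → f/13 → f/14 → f/16 → f/18 → f/20 → f/22 → f/25 → f/29 — 4 1/3 stops narrower (darker).
Need 4 1/3 stops brighter from the ISO: 125 → 160 → 200 → 250 → 320 → 400 → 500 → 640 → 800 → 1000 → 1250 → 1600 → 2000 → 2500.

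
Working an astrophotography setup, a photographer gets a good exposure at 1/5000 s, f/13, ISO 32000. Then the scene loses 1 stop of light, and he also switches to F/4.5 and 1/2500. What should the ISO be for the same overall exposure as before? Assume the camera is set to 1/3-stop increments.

Scene light: 1 stop darker.
Aperture: f/13 → f/11 → f/10 → f/9 → f/8 → f/7.1 → f/6.3 → f/5.6 → f/5 → f/4.5 — 3 stops larger aperture (brighter).
Shutter speed: 1/5000 → 1/4000 → 1/3200 → 1/2500 — 1 stop longer (brighter).
Net so far: 3 stops brighter. ISO: 32000 → 25600 → 20000 → 16000 → 12800 → 10000 → 8000 → 6400 → 5000 → 4000.

ISO 4000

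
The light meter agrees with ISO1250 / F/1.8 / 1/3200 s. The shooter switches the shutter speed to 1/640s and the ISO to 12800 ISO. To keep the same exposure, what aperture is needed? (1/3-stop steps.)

f/13

Shutter speed: 1/3200 → 1/2500 → 1/2000 → 1/1600 → 1/1250 → 1/1000 → 1/800 → 1/640 — 2 1/3 stops longer (brighter).
ISO: 1250 → 1600 → 2000 → 2500 → 3200 → 4000 → 5000 → 6400 → 8000 → 10000 → 12800 — 3 1/3 stops raised (brighter).
Net change so far: 5 2/3 stops brighter. Offset with the aperture: f/1.8 → f/2 → f/2.2 → f/2.5 → f/2.8 → f/3.2 → f/3.5 → f/4 → f/4.5 → f/5 → f/5.6 → f/6.3 → f/7.1 → f/8 → f/9 → f/10 → f/11 → f/13.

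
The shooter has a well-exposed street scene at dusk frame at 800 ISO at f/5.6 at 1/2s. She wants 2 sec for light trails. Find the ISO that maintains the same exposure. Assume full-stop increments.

ISO 200

Shutter speed: 1/2 → 1 → 2 — 2 stops slower (brighter).
Need 2 stops darker from the ISO: 800 → 400 → 200.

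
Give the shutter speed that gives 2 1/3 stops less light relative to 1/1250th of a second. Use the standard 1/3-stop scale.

Shutter speed: 1/1250 → 1/1600 → 1/2000 → 1/2500 → 1/3200 → 1/4000 → 1/5000 → 1/6400 — 2 1/3 stops faster (darker).

1/6400s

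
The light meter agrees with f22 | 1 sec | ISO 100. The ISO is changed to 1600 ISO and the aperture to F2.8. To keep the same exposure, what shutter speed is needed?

ISO: 100 → 200 → 400 → 800 → 1600 — 4 stops higher (brighter).
Aperture: f/22 → f/16 → f/11 → f/8 → f/5.6 → f/4 → f/2.8 — 6 stops opened up (brighter).
Net change so far: 10 stops brighter. Offset with the shutter speed: 1 → 1/2 → 1/4 → 1/8 → 1/15 → 1/30 → 1/60 → 1/125 → 1/250 → 1/500 → 1/1000.

1/1000s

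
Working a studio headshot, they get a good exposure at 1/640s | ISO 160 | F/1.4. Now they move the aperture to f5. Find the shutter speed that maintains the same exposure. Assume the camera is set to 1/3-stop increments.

Aperture: f/1.4 → f/1.6 → f/1.8 → f/2 → f/2.2 → f/2.5 → f/2.8 → f/3.2 → f/3.5 → f/4 → f/4.5 → f/5 — 3 2/3 stops stopped down (darker).
Need 3 2/3 stops brighter from the shutter speed: 1/640 → 1/500 → 1/400 → 1/320 → 1/250 → 1/200 → 1/160 → 1/125 → 1/100 → 1/80 → 1/60 → 1/50.

1/50s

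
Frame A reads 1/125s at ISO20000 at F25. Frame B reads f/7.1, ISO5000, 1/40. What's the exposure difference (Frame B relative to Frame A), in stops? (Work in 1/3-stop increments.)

Aperture: f/25 → f/22 → f/20 → f/18 → f/16 → f/14 → f/13 → f/11 → f/10 → f/9 → f/8 → f/7.1 — 3 2/3 stops wider (brighter).
Shutter speed: 1/125 → 1/100 → 1/80 → 1/60 → 1/50 → 1/40 — 1 2/3 stops slower (brighter).
ISO: 20000 → 16000 → 12800 → 10000 → 8000 → 6400 → 5000 — 2 stops lower (darker).
Net: +3 2/3 +1 2/3 −2 = +3 1/3 stops.

3 1/3 stops brighter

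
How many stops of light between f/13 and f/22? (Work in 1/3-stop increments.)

f/13 → f/14 → f/16 → f/18 → f/20 → f/22 — count the steps: 5 third-stops = 1 2/3 stops.

1 2/3 stops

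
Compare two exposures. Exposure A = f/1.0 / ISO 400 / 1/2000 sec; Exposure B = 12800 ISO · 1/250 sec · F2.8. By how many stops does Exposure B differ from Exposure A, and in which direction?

5 stops brighter

Aperture: f/1.0 → f/1.4 → f/2 → f/2.8 — 3 stops narrower (darker).
Shutter speed: 1/2000 → 1/1000 → 1/500 → 1/250 — 3 stops slower (brighter).
ISO: 400 → 800 → 1600 → 3200 → 6400 → 12800 — 5 stops higher (brighter).
Net: −3 +3 +5 = +5 stops.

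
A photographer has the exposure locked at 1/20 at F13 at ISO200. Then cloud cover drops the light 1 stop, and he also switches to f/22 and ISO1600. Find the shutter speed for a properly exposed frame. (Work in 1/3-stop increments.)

Scene light: 1 stop darker.
Aperture: f/13 → f/14 → f/16 → f/18 → f/20 → f/22 — 1 2/3 stops stopped down (darker).
ISO: 200 → 250 → 320 → 400 → 500 → 640 → 800 → 1000 → 1250 → 1600 — 3 stops higher (brighter).
Net so far: 1/3 stop brighter. Shutter speed: 1/20 → 1/25.

1/25s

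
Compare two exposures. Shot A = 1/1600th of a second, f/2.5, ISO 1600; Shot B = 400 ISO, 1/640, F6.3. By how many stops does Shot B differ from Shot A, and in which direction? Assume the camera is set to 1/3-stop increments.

Aperture: f/2.5 → f/2.8 → f/3.2 → f/3.5 → f/4 → f/4.5 → f/5 → f/5.6 → f/6.3 — 2 2/3 stops narrower (darker).
Shutter speed: 1/1600 → 1/1250 → 1/1000 → 1/800 → 1/640 — 1 1/3 stops longer (brighter).
ISO: 1600 → 1250 → 1000 → 800 → 640 → 500 → 400 — 2 stops lower (darker).
Net: −2 2/3 +1 1/3 −2 = −3 1/3 stops.

3 1/3 stops darker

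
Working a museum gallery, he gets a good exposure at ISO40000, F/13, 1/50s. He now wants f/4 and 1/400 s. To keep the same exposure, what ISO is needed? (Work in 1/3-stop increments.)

Aperture: f/13 → f/11 → f/10 → f/9 → f/8 → f/7.1 → f/6.3 → f/5.6 → f/5 → f/4.5 → f/4 — 3 1/3 stops larger aperture (brighter).
Shutter speed: 1/50 → 1/60 → 1/80 → 1/100 → 1/125 → 1/160 → 1/200 → 1/250 → 1/320 → 1/400 — 3 stops faster (darker).
Net change so far: 1/3 stop brighter. Offset with the ISO: 40000 → 32000.

ISO 32000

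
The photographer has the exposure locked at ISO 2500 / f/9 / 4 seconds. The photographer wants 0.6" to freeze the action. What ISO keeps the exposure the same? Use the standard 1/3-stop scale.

Shutter speed: 4 → 3.2 → 2.5 → 2 → 1.6 → 1.3 → 1 → 0.8 → 0.6 — 2 2/3 stops shorter (darker).
Need 2 2/3 stops brighter from the ISO: 2500 → 3200 → 4000 → 5000 → 6400 → 8000 → 10000 → 12800 → 16000.

ISO 16000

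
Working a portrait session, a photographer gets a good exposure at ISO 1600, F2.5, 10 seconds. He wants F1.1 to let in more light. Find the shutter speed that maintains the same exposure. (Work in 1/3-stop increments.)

2 s

Aperture: f/2.5 → f/2.2 → f/2 → f/1.8 → f/1.6 → f/1.4 → f/1.2 → f/1.1 — 2 1/3 stops wider (brighter).
Need 2 1/3 stops darker from the shutter speed: 10 → 8 → 6 → 5 → 4 → 3.2 → 2.5 → 2.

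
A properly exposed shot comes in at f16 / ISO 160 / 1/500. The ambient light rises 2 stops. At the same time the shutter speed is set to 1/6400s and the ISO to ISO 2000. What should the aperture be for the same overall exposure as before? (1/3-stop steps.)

Scene light: 2 stops brighter.
Shutter speed: 1/500 → 1/640 → 1/800 → 1/1000 → 1/1250 → 1/1600 → 1/2000 → 1/2500 → 1/3200 → 1/4000 → 1/5000 → 1/6400 — 3 2/3 stops faster (darker).
ISO: 160 → 200 → 250 → 320 → 400 → 500 → 640 → 800 → 1000 → 1250 → 1600 → 2000 — 3 2/3 stops raised (brighter).
Net so far: 2 stops brighter. Aperture: f/16 → f/18 → f/20 → f/22 → f/25 → f/29 → f/32.

f/32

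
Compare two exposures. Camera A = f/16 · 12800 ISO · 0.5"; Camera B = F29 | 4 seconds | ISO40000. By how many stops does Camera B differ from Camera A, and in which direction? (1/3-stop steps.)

3 stops brighter

Aperture: f/16 → f/18 → f/20 → f/22 → f/25 → f/29 — 1 2/3 stops smaller aperture (darker).
Shutter speed: 0.5 → 0.6 → 0.8 → 1 → 1.3 → 1.6 → 2 → 2.5 → 3.2 → 4 — 3 stops slower (brighter).
ISO: 12800 → 16000 → 20000 → 25600 → 32000 → 40000 — 1 2/3 stops higher (brighter).
Net: −1 2/3 +3 +1 2/3 = +3 stops.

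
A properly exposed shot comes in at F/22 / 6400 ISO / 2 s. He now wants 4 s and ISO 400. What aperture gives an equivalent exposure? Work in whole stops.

Shutter speed: 2 → 4 — 1 stop longer (brighter).
ISO: 6400 → 3200 → 1600 → 800 → 400 — 4 stops dropped (darker).
Net change so far: 3 stops darker. Offset with the aperture: f/22 → f/16 → f/11 → f/8.

f/8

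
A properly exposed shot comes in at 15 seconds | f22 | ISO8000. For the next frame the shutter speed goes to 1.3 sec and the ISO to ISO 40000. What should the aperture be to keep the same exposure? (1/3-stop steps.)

Shutter speed: 15 → 13 → 10 → 8 → 6 → 5 → 4 → 3.2 → 2.5 → 2 → 1.6 → 1.3 — 3 2/3 stops shorter (darker).
ISO: 8000 → 10000 → 12800 → 16000 → 20000 → 25600 → 32000 → 40000 — 2 1/3 stops raised (brighter).
Net change so far: 1 1/3 stops darker. Offset with the aperture: f/22 → f/20 → f/18 → f/16 → f/14.

f/14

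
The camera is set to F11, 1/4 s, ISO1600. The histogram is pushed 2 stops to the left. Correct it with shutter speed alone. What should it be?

1 s

Underexposed by 2 stops → need 2 stops brighter.
Shutter speed: 1/4 → 1/2 → 1.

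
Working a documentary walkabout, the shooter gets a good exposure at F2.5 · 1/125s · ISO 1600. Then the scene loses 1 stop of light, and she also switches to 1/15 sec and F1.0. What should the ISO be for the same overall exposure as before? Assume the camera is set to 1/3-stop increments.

Scene light: 1 stop darker.
Shutter speed: 1/125 → 1/100 → 1/80 → 1/60 → 1/50 → 1/40 → 1/30 → 1/25 → 1/20 → 1/15 — 3 stops longer (brighter).
Aperture: f/2.5 → f/2.2 → f/2 → f/1.8 → f/1.6 → f/1.4 → f/1.2 → f/1.1 → f/1.0 — 2 2/3 stops wider (brighter).
Net so far: 4 2/3 stops brighter. ISO: 1600 → 1250 → 1000 → 800 → 640 → 500 → 400 → 320 → 250 → 200 → 160 → 125 → 100 → 80 → 64.

ISO 64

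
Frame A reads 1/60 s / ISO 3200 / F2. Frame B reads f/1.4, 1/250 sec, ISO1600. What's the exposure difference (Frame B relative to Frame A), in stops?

Aperture: f/2 → f/1.4 — 1 stop opened up (brighter).
Shutter speed: 1/60 → 1/125 → 1/250 — 2 stops faster (darker).
ISO: 3200 → 1600 — 1 stop lower (darker).
Net: +1 −2 −1 = −2 stops.

2 stops darker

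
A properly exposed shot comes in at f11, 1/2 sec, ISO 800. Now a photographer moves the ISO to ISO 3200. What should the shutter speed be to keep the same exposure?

ISO: 800 → 1600 → 3200 — 2 stops higher (brighter).
Need 2 stops darker from the shutter speed: 1/2 → 1/4 → 1/8.

1/8s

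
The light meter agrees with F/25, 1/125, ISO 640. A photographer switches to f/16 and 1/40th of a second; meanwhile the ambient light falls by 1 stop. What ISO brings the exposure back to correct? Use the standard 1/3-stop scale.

Scene light: 1 stop darker.
Aperture: f/25 → f/22 → f/20 → f/18 → f/16 — 1 1/3 stops opened up (brighter).
Shutter speed: 1/125 → 1/100 → 1/80 → 1/60 → 1/50 → 1/40 — 1 2/3 stops longer (brighter).
Net so far: 2 stops brighter. ISO: 640 → 500 → 400 → 320 → 250 → 200 → 160.

ISO 160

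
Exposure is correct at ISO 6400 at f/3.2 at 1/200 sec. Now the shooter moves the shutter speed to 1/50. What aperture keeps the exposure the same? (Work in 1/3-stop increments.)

Shutter speed: 1/200 → 1/160 → 1/125 → 1/100 → 1/80 → 1/60 → 1/50 — 2 stops longer (brighter).
Need 2 stops darker from the aperture: f/3.2 → f/3.5 → f/4 → f/4.5 → f/5 → f/5.6 → f/6.3.

f/6.3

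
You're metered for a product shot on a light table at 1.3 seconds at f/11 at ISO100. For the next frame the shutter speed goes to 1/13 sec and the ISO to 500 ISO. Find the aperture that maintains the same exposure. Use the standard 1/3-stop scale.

f/6.3

Shutter speed: 1.3 → 1 → 0.8 → 0.6 → 0.5 → 0.4 → 0.3 → 1/4 → 1/5 → 1/6 → 1/8 → 1/10 → 1/13 — 4 stops shorter (darker).
ISO: 100 → 125 → 160 → 200 → 250 → 320 → 400 → 500 — 2 1/3 stops higher (brighter).
Net change so far: 1 2/3 stops darker. Offset with the aperture: f/11 → f/10 → f/9 → f/8 → f/7.1 → f/6.3.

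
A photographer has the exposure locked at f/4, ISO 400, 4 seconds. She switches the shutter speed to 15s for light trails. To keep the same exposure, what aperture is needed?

Shutter speed: 4 → 8 → 15 — 2 stops slower (brighter).
Need 2 stops darker from the aperture: f/4 → f/5.6 → f/8.

f/8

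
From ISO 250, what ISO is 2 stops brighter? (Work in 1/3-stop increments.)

ISO: 250 → 320 → 400 → 500 → 640 → 800 → 1000 — 2 stops raised (brighter).

ISO 1000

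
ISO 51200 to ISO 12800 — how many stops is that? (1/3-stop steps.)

2 stops

51200 → 40000 → 32000 → 25600 → 20000 → 16000 → 12800 — count the steps: 6 third-stops = 2 stops.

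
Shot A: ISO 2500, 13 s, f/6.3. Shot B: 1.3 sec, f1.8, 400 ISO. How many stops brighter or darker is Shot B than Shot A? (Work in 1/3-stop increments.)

Aperture: f/6.3 → f/5.6 → f/5 → f/4.5 → f/4 → f/3.5 → f/3.2 → f/2.8 → f/2.5 → f/2.2 → f/2 → f/1.8 — 3 2/3 stops opened up (brighter).
Shutter speed: 13 → 10 → 8 → 6 → 5 → 4 → 3.2 → 2.5 → 2 → 1.6 → 1.3 — 3 1/3 stops faster (darker).
ISO: 2500 → 2000 → 1600 → 1250 → 1000 → 800 → 640 → 500 → 400 — 2 2/3 stops lower (darker).
Net: +3 2/3 −3 1/3 −2 2/3 = −2 1/3 stops.

2 1/3 stops darker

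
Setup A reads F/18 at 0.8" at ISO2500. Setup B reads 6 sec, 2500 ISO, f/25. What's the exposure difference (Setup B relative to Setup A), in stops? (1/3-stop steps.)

2 stops brighter

Aperture: f/18 → f/20 → f/22 → f/25 — 1 stop stopped down (darker).
Shutter speed: 0.8 → 1 → 1.3 → 1.6 → 2 → 2.5 → 3.2 → 4 → 5 → 6 — 3 stops slower (brighter).
ISO: unchanged.
Net: −1 +3 = +2 stops.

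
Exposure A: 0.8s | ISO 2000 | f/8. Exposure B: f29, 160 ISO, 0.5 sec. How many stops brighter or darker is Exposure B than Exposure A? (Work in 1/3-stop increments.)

Aperture: f/8 → f/9 → f/10 → f/11 → f/13 → f/14 → f/16 → f/18 → f/20 → f/22 → f/25 → f/29 — 3 2/3 stops narrower (darker).
Shutter speed: 0.8 → 0.6 → 0.5 — 2/3 stop shorter (darker).
ISO: 2000 → 1600 → 1250 → 1000 → 800 → 640 → 500 → 400 → 320 → 250 → 200 → 160 — 3 2/3 stops lower (darker).
Net: −3 2/3 −2/3 −3 2/3 = −8 stops.

8 stops darker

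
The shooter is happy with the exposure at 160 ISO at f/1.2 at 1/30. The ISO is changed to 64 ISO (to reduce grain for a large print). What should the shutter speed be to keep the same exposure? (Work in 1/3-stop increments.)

ISO: 160 → 125 → 100 → 80 → 64 — 1 1/3 stops lower (darker).
Need 1 1/3 stops brighter from the shutter speed: 1/30 → 1/25 → 1/20 → 1/15 → 1/13.

1/13s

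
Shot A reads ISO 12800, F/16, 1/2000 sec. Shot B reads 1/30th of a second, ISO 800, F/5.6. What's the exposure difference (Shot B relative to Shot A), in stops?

Aperture: f/16 → f/11 → f/8 → f/5.6 — 3 stops opened up (brighter).
Shutter speed: 1/2000 → 1/1000 → 1/500 → 1/250 → 1/125 → 1/60 → 1/30 — 6 stops slower (brighter).
ISO: 12800 → 6400 → 3200 → 1600 → 800 — 4 stops lower (darker).
Net: +3 +6 −4 = +5 stops.

5 stops brighter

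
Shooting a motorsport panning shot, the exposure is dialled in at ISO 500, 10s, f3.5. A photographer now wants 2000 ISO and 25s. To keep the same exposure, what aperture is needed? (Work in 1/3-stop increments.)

f/11

ISO: 500 → 640 → 800 → 1000 → 1250 → 1600 → 2000 — 2 stops higher (brighter).
Shutter speed: 10 → 13 → 15 → 20 → 25 — 1 1/3 stops longer (brighter).
Net change so far: 3 1/3 stops brighter. Offset with the aperture: f/3.5 → f/4 → f/4.5 → f/5 → f/5.6 → f/6.3 → f/7.1 → f/8 → f/9 → f/10 → f/11.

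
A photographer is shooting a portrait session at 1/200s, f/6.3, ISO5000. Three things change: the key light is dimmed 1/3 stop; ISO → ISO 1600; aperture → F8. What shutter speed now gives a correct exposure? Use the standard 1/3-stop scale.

Scene light: 1/3 stop darker.
ISO: 5000 → 4000 → 3200 → 2500 → 2000 → 1600 — 1 2/3 stops dropped (darker).
Aperture: f/6.3 → f/7.1 → f/8 — 2/3 stop stopped down (darker).
Net so far: 2 2/3 stops darker. Shutter speed: 1/200 → 1/160 → 1/125 → 1/100 → 1/80 → 1/60 → 1/50 → 1/40 → 1/30.

1/30s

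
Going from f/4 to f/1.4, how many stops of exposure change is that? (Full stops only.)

3 stops

f/4 → f/2.8 → f/2 → f/1.4 — count the steps: 3 stops.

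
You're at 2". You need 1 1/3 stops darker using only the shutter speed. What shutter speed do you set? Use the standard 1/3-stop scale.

Shutter speed: 2 → 1.6 → 1.3 → 1 → 0.8 — 1 1/3 stops shorter (darker).

0.8 s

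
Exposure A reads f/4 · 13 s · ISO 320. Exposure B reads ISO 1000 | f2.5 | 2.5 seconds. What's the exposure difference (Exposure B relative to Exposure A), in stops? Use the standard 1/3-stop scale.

2/3 stop brighter

Aperture: f/4 → f/3.5 → f/3.2 → f/2.8 → f/2.5 — 1 1/3 stops opened up (brighter).
Shutter speed: 13 → 10 → 8 → 6 → 5 → 4 → 3.2 → 2.5 — 2 1/3 stops shorter (darker).
ISO: 320 → 400 → 500 → 640 → 800 → 1000 — 1 2/3 stops higher (brighter).
Net: +1 1/3 −2 1/3 +1 2/3 = +2/3 stops.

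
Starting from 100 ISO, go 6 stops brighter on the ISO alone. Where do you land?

ISO: 100 → 200 → 400 → 800 → 1600 → 3200 → 6400 — 6 stops higher (brighter).

ISO 6400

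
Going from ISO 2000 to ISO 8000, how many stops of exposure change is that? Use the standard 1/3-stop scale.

2 stops

2000 → 2500 → 3200 → 4000 → 5000 → 6400 → 8000 — count the steps: 6 third-stops = 2 stops.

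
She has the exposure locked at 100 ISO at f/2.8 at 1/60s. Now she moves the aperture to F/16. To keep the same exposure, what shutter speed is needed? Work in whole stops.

1/2s

Aperture: f/2.8 → f/4 → f/5.6 → f/8 → f/11 → f/16 — 5 stops smaller aperture (darker).
Need 5 stops brighter from the shutter speed: 1/60 → 1/30 → 1/15 → 1/8 → 1/4 → 1/2.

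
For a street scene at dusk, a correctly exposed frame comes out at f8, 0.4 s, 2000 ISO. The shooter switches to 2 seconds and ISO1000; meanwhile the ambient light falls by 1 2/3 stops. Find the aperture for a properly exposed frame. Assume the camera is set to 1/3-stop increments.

f/7.1

Scene light: 1 2/3 stops darker.
Shutter speed: 0.4 → 0.5 → 0.6 → 0.8 → 1 → 1.3 → 1.6 → 2 — 2 1/3 stops longer (brighter).
ISO: 2000 → 1600 → 1250 → 1000 — 1 stop lower (darker).
Net so far: 1/3 stop darker. Aperture: f/8 → f/7.1.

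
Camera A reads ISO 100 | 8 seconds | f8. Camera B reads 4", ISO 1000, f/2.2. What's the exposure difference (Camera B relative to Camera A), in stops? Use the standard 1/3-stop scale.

6 stops brighter

Aperture: f/8 → f/7.1 → f/6.3 → f/5.6 → f/5 → f/4.5 → f/4 → f/3.5 → f/3.2 → f/2.8 → f/2.5 → f/2.2 — 3 2/3 stops larger aperture (brighter).
Shutter speed: 8 → 6 → 5 → 4 — 1 stop faster (darker).
ISO: 100 → 125 → 160 → 200 → 250 → 320 → 400 → 500 → 640 → 800 → 1000 — 3 1/3 stops higher (brighter).
Net: +3 2/3 −1 +3 1/3 = +6 stops.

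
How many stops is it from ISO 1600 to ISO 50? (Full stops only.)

5 stops

1600 → 800 → 400 → 200 → 100 → 50 — count the steps: 5 stops.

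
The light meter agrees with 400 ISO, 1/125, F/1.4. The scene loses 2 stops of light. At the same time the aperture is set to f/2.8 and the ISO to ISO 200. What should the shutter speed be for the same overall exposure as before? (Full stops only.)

1/4s

Scene light: 2 stops darker.
Aperture: f/1.4 → f/2 → f/2.8 — 2 stops stopped down (darker).
ISO: 400 → 200 — 1 stop lower (darker).
Net so far: 5 stops darker. Shutter speed: 1/125 → 1/60 → 1/30 → 1/15 → 1/8 → 1/4.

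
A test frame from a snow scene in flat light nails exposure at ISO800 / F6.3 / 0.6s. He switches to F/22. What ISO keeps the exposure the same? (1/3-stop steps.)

Aperture: f/6.3 → f/7.1 → f/8 → f/9 → f/10 → f/11 → f/13 → f/14 → f/16 → f/18 → f/20 → f/22 — 3 2/3 stops stopped down (darker).
Need 3 2/3 stops brighter from the ISO: 800 → 1000 → 1250 → 1600 → 2000 → 2500 → 3200 → 4000 → 5000 → 6400 → 8000 → 10000.

ISO 10000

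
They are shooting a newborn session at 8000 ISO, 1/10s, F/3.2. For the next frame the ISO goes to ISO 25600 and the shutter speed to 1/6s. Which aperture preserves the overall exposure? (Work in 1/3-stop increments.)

f/7.1

ISO: 8000 → 10000 → 12800 → 16000 → 20000 → 25600 — 1 2/3 stops raised (brighter).
Shutter speed: 1/10 → 1/8 → 1/6 — 2/3 stop slower (brighter).
Net change so far: 2 1/3 stops brighter. Offset with the aperture: f/3.2 → f/3.5 → f/4 → f/4.5 → f/5 → f/5.6 → f/6.3 → f/7.1.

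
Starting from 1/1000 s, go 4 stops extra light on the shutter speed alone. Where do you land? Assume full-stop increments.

Shutter speed: 1/1000 → 1/500 → 1/250 → 1/125 → 1/60 — 4 stops slower (brighter).

1/60s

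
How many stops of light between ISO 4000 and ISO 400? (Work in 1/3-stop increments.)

3 1/3 stops

4000 → 3200 → 2500 → 2000 → 1600 → 1250 → 1000 → 800 → 640 → 500 → 400 — count the steps: 10 third-stops = 3 1/3 stops.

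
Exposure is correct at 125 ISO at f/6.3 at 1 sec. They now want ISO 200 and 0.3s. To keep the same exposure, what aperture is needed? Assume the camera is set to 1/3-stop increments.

ISO: 125 → 160 → 200 — 2/3 stop raised (brighter).
Shutter speed: 1 → 0.8 → 0.6 → 0.5 → 0.4 → 0.3 — 1 2/3 stops shorter (darker).
Net change so far: 1 stop darker. Offset with the aperture: f/6.3 → f/5.6 → f/5 → f/4.5.

f/4.5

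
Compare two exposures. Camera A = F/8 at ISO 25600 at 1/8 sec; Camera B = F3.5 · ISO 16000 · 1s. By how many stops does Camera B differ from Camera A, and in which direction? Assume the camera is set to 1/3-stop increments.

4 2/3 stops brighter

Aperture: f/8 → f/7.1 → f/6.3 → f/5.6 → f/5 → f/4.5 → f/4 → f/3.5 — 2 1/3 stops wider (brighter).
Shutter speed: 1/8 → 1/6 → 1/5 → 1/4 → 0.3 → 0.4 → 0.5 → 0.6 → 0.8 → 1 — 3 stops slower (brighter).
ISO: 25600 → 20000 → 16000 — 2/3 stop lower (darker).
Net: +2 1/3 +3 −2/3 = +4 2/3 stops.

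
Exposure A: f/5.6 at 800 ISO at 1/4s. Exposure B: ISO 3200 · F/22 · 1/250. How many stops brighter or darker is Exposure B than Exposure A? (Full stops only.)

Aperture: f/5.6 → f/8 → f/11 → f/16 → f/22 — 4 stops stopped down (darker).
Shutter speed: 1/4 → 1/8 → 1/15 → 1/30 → 1/60 → 1/125 → 1/250 — 6 stops shorter (darker).
ISO: 800 → 1600 → 3200 — 2 stops higher (brighter).
Net: −4 −6 +2 = −8 stops.

8 stops darker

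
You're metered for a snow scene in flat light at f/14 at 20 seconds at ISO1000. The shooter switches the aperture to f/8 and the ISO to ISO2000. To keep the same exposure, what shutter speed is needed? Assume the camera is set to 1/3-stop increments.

Aperture: f/14 → f/13 → f/11 → f/10 → f/9 → f/8 — 1 2/3 stops larger aperture (brighter).
ISO: 1000 → 1250 → 1600 → 2000 — 1 stop raised (brighter).
Net change so far: 2 2/3 stops brighter. Offset with the shutter speed: 20 → 15 → 13 → 10 → 8 → 6 → 5 → 4 → 3.2.

3.2 s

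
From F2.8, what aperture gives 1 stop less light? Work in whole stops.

Aperture: f/2.8 → f/4 — 1 stop stopped down (darker).

f/4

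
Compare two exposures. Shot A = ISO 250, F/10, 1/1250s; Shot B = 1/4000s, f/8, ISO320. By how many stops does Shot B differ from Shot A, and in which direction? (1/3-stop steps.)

Aperture: f/10 → f/9 → f/8 — 2/3 stop larger aperture (brighter).
Shutter speed: 1/1250 → 1/1600 → 1/2000 → 1/2500 → 1/3200 → 1/4000 — 1 2/3 stops shorter (darker).
ISO: 250 → 320 — 1/3 stop raised (brighter).
Net: +2/3 −1 2/3 +1/3 = −2/3 stops.

2/3 stop darker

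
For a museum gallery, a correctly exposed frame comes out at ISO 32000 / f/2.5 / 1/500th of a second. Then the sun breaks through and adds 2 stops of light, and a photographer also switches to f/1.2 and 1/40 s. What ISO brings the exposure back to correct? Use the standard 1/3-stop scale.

Scene light: 2 stops brighter.
Aperture: f/2.5 → f/2.2 → f/2 → f/1.8 → f/1.6 → f/1.4 → f/1.2 — 2 stops larger aperture (brighter).
Shutter speed: 1/500 → 1/400 → 1/320 → 1/250 → 1/200 → 1/160 → 1/125 → 1/100 → 1/80 → 1/60 → 1/50 → 1/40 — 3 2/3 stops longer (brighter).
Net so far: 7 2/3 stops brighter. ISO: 32000 → 25600 → 20000 → 16000 → 12800 → 10000 → 8000 → 6400 → 5000 → 4000 → 3200 → 2500 → 2000 → 1600 → 1250 → 1000 → 800 → 640 → 500 → 400 → 320 → 250 → 200 → 160.

ISO 160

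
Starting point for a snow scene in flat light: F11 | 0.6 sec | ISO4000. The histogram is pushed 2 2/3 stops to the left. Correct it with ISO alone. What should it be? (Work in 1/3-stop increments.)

Underexposed by 2 2/3 stops → need 2 2/3 stops brighter.
ISO: 4000 → 5000 → 6400 → 8000 → 10000 → 12800 → 16000 → 20000 → 25600.

ISO 25600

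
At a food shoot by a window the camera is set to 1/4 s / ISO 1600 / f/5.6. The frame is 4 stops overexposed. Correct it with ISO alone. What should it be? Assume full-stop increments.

Overexposed by 4 stops → need 4 stops darker.
ISO: 1600 → 800 → 400 → 200 → 100.

ISO 100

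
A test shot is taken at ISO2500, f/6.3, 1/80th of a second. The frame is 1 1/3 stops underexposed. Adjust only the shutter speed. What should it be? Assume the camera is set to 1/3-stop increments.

1/30s

Underexposed by 1 1/3 stops → need 1 1/3 stops brighter.
Shutter speed: 1/80 → 1/60 → 1/50 → 1/40 → 1/30.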